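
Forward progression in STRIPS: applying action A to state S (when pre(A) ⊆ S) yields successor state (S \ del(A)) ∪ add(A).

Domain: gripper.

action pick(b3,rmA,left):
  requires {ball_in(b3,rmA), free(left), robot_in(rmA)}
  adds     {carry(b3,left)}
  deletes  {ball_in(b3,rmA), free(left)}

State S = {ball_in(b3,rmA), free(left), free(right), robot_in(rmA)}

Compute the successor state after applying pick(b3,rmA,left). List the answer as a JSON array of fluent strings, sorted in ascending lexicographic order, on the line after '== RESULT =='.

Progress:
  pre ⊆ S: {ball_in(b3,rmA), free(left), robot_in(rmA)} ⊆ S  — applicable
  S \ del = {free(right), robot_in(rmA)}
  ∪ add   = {carry(b3,left), free(right), robot_in(rmA)}

== RESULT ==
["carry(b3,left)", "free(right)", "robot_in(rmA)"]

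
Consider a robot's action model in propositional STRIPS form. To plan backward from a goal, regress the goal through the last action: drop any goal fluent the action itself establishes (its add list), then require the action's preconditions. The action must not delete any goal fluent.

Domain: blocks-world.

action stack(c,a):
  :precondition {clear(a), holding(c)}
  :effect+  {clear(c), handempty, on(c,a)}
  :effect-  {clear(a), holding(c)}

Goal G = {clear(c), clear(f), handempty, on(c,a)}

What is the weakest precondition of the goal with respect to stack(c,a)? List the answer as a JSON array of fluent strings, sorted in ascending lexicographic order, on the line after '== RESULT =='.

Compute (G \ add) ∪ pre:
  G ∩ del = {}  (empty — regression defined)
  G \ add = {clear(c), clear(f), handempty, on(c,a)} \ {clear(c), handempty, on(c,a)} = {clear(f)}
  ∪ pre   = {clear(f)} ∪ {clear(a), holding(c)}
          = {clear(a), clear(f), holding(c)}

== RESULT ==
["clear(a)", "clear(f)", "holding(c)"]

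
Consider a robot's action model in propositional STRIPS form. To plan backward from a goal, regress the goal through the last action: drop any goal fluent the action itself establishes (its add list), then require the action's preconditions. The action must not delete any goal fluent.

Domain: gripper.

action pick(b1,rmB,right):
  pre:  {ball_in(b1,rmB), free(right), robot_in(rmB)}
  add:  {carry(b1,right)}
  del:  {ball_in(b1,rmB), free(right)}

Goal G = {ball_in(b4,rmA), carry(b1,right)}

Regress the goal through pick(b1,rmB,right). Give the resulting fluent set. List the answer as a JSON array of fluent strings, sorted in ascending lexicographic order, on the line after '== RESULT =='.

Compute (G \ add) ∪ pre:
  G ∩ del = {}  (empty — regression defined)
  G \ add = {ball_in(b4,rmA), carry(b1,right)} \ {carry(b1,right)} = {ball_in(b4,rmA)}
  ∪ pre   = {ball_in(b4,rmA)} ∪ {ball_in(b1,rmB), free(right), robot_in(rmB)}
          = {ball_in(b1,rmB), ball_in(b4,rmA), free(right), robot_in(rmB)}

== RESULT ==
["ball_in(b1,rmB)", "ball_in(b4,rmA)", "free(right)", "robot_in(rmB)"]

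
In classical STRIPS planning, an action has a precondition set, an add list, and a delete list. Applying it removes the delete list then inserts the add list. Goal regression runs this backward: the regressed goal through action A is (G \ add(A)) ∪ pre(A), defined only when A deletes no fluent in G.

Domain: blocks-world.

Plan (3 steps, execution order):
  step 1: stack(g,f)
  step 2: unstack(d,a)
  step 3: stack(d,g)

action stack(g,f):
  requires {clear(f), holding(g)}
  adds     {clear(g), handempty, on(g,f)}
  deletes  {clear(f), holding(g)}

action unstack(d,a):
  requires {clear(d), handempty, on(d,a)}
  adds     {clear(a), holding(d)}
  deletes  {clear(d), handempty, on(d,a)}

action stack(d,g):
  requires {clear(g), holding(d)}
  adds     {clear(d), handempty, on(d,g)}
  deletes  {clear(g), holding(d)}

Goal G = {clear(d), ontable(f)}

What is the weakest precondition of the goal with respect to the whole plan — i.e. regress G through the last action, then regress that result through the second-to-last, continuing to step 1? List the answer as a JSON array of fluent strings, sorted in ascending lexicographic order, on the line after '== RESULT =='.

Regress step by step:
  through step 3 (stack(d,g)): drop {clear(d)}, keep {ontable(f)}, require {clear(g), holding(d)}
    → {clear(g), holding(d), ontable(f)}
  through step 2 (unstack(d,a)): drop {holding(d)}, keep {clear(g), ontable(f)}, require {clear(d), handempty, on(d,a)}
    → {clear(d), clear(g), handempty, on(d,a), ontable(f)}
  through step 1 (stack(g,f)): drop {clear(g), handempty}, keep {clear(d), on(d,a), ontable(f)}, require {clear(f), holding(g)}
    → {clear(d), clear(f), holding(g), on(d,a), ontable(f)}

== RESULT ==
["clear(d)", "clear(f)", "holding(g)", "on(d,a)", "ontable(f)"]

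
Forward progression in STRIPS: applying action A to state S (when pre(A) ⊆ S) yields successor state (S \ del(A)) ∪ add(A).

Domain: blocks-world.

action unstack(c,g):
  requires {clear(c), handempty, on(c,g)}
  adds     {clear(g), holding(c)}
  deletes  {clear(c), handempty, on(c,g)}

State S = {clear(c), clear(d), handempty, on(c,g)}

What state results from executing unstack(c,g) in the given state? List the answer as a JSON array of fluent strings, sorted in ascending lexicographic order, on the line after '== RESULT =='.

Compute (S \ del) ∪ add:
  pre ⊆ S: {clear(c), handempty, on(c,g)} ⊆ S  — applicable
  S \ del = {clear(d)}
  ∪ add   = {clear(d), clear(g), holding(c)}

== RESULT ==
["clear(d)", "clear(g)", "holding(c)"]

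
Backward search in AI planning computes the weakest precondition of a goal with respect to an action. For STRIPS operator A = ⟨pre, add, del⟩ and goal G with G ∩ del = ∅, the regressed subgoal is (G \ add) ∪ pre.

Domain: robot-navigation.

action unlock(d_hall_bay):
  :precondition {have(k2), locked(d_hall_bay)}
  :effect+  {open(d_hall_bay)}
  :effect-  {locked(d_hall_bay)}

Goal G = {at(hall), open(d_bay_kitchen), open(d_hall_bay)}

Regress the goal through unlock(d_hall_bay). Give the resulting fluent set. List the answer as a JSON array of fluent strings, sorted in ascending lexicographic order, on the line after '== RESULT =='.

Compute (G \ add) ∪ pre:
  G ∩ del = {}  (empty — regression defined)
  G \ add = {at(hall), open(d_bay_kitchen), open(d_hall_bay)} \ {open(d_hall_bay)} = {at(hall), open(d_bay_kitchen)}
  ∪ pre   = {at(hall), open(d_bay_kitchen)} ∪ {have(k2), locked(d_hall_bay)}
          = {at(hall), have(k2), locked(d_hall_bay), open(d_bay_kitchen)}

== RESULT ==
["at(hall)", "have(k2)", "locked(d_hall_bay)", "open(d_bay_kitchen)"]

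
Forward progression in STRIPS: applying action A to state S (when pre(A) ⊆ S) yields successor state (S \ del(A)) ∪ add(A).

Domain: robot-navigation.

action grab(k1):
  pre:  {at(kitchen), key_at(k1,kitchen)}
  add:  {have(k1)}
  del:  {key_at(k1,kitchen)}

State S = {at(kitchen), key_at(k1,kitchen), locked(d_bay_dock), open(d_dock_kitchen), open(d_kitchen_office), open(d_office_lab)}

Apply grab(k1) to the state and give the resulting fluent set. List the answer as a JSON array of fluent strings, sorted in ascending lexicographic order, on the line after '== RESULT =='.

Compute (S \ del) ∪ add:
  pre ⊆ S: {at(kitchen), key_at(k1,kitchen)} ⊆ S  — applicable
  S \ del = {at(kitchen), locked(d_bay_dock), open(d_dock_kitchen), open(d_kitchen_office), open(d_office_lab)}
  ∪ add   = {at(kitchen), have(k1), locked(d_bay_dock), open(d_dock_kitchen), open(d_kitchen_office), open(d_office_lab)}

== RESULT ==
["at(kitchen)", "have(k1)", "locked(d_bay_dock)", "open(d_dock_kitchen)", "open(d_kitchen_office)", "open(d_office_lab)"]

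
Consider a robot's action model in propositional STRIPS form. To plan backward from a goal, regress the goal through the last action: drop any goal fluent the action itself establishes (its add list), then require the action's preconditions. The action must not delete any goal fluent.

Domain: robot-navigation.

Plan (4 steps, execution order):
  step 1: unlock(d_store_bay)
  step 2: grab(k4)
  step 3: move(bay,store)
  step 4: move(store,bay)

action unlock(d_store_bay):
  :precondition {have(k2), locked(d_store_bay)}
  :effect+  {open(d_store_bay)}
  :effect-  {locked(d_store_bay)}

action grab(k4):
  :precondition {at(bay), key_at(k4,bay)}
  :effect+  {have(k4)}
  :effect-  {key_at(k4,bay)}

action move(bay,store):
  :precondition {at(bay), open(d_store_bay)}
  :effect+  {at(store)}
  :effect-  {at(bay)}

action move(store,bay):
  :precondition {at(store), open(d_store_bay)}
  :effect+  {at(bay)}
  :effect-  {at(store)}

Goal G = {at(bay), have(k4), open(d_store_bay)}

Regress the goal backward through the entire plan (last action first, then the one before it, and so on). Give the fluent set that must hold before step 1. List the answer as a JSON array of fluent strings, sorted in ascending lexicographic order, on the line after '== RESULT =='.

Work backward from the goal:
  through step 4 (move(store,bay)): drop {at(bay)}, keep {have(k4), open(d_store_bay)}, require {at(store), open(d_store_bay)}
    → {at(store), have(k4), open(d_store_bay)}
  through step 3 (move(bay,store)): drop {at(store)}, keep {have(k4), open(d_store_bay)}, require {at(bay), open(d_store_bay)}
    → {at(bay), have(k4), open(d_store_bay)}
  through step 2 (grab(k4)): drop {have(k4)}, keep {at(bay), open(d_store_bay)}, require {at(bay), key_at(k4,bay)}
    → {at(bay), key_at(k4,bay), open(d_store_bay)}
  through step 1 (unlock(d_store_bay)): drop {open(d_store_bay)}, keep {at(bay), key_at(k4,bay)}, require {have(k2), locked(d_store_bay)}
    → {at(bay), have(k2), key_at(k4,bay), locked(d_store_bay)}

== RESULT ==
["at(bay)", "have(k2)", "key_at(k4,bay)", "locked(d_store_bay)"]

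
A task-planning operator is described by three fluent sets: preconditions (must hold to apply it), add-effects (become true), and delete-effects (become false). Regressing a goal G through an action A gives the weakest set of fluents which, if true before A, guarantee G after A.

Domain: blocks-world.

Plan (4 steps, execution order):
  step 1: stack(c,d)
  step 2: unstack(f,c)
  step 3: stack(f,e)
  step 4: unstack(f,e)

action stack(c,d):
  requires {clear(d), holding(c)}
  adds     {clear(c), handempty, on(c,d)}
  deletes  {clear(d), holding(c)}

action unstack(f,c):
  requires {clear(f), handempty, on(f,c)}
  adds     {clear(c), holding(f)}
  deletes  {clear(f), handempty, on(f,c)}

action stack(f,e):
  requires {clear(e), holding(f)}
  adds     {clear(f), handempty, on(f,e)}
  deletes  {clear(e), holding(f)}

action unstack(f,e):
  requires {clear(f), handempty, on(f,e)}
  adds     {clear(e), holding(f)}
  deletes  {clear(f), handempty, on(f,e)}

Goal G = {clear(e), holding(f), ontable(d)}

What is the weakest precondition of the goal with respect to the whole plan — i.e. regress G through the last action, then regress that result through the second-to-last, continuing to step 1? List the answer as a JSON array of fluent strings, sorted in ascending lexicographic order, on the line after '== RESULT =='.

Regress step by step:
  through step 4 (unstack(f,e)): drop {clear(e), holding(f)}, keep {ontable(d)}, require {clear(f), handempty, on(f,e)}
    → {clear(f), handempty, on(f,e), ontable(d)}
  through step 3 (stack(f,e)): drop {clear(f), handempty, on(f,e)}, keep {ontable(d)}, require {clear(e), holding(f)}
    → {clear(e), holding(f), ontable(d)}
  through step 2 (unstack(f,c)): drop {holding(f)}, keep {clear(e), ontable(d)}, require {clear(f), handempty, on(f,c)}
    → {clear(e), clear(f), handempty, on(f,c), ontable(d)}
  through step 1 (stack(c,d)): drop {handempty}, keep {clear(e), clear(f), on(f,c), ontable(d)}, require {clear(d), holding(c)}
    → {clear(d), clear(e), clear(f), holding(c), on(f,c), ontable(d)}

== RESULT ==
["clear(d)", "clear(e)", "clear(f)", "holding(c)", "on(f,c)", "ontable(d)"]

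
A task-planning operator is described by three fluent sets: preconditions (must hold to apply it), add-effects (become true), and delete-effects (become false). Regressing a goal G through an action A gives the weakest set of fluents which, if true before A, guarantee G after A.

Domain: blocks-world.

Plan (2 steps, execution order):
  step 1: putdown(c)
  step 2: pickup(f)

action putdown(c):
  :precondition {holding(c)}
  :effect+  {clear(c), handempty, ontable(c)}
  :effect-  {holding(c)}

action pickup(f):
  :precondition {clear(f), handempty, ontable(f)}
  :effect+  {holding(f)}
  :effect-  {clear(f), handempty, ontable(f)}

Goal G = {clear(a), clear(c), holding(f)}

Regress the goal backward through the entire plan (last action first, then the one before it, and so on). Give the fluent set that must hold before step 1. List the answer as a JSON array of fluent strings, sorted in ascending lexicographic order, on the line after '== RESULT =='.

Regress step by step:
  through step 2 (pickup(f)): drop {holding(f)}, keep {clear(a), clear(c)}, require {clear(f), handempty, ontable(f)}
    → {clear(a), clear(c), clear(f), handempty, ontable(f)}
  through step 1 (putdown(c)): drop {clear(c), handempty}, keep {clear(a), clear(f), ontable(f)}, require {holding(c)}
    → {clear(a), clear(f), holding(c), ontable(f)}

== RESULT ==
["clear(a)", "clear(f)", "holding(c)", "ontable(f)"]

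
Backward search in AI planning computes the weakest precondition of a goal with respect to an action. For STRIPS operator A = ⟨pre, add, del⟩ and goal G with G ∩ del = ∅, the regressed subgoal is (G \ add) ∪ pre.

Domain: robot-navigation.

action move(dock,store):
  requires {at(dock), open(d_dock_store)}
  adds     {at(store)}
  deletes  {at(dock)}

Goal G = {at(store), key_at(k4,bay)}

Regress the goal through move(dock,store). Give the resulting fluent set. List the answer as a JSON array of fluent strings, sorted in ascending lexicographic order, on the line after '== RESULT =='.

Regress:
  G ∩ del = {}  (empty — regression defined)
  G \ add = {at(store), key_at(k4,bay)} \ {at(store)} = {key_at(k4,bay)}
  ∪ pre   = {key_at(k4,bay)} ∪ {at(dock), open(d_dock_store)}
          = {at(dock), key_at(k4,bay), open(d_dock_store)}

== RESULT ==
["at(dock)", "key_at(k4,bay)", "open(d_dock_store)"]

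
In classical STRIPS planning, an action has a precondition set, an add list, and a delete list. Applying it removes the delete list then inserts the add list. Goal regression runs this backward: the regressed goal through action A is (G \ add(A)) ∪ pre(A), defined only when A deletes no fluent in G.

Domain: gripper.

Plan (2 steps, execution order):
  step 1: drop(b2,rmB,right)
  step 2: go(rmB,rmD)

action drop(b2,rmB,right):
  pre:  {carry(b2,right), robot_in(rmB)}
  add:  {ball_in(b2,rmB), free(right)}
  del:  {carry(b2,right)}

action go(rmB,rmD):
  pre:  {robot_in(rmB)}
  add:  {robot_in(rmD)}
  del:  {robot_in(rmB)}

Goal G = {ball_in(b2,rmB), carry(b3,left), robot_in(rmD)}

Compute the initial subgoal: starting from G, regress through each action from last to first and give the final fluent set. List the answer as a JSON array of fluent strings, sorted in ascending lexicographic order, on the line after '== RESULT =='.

Regress step by step:
  through step 2 (go(rmB,rmD)): drop {robot_in(rmD)}, keep {ball_in(b2,rmB), carry(b3,left)}, require {robot_in(rmB)}
    → {ball_in(b2,rmB), carry(b3,left), robot_in(rmB)}
  through step 1 (drop(b2,rmB,right)): drop {ball_in(b2,rmB)}, keep {carry(b3,left), robot_in(rmB)}, require {carry(b2,right), robot_in(rmB)}
    → {carry(b2,right), carry(b3,left), robot_in(rmB)}

== RESULT ==
["carry(b2,right)", "carry(b3,left)", "robot_in(rmB)"]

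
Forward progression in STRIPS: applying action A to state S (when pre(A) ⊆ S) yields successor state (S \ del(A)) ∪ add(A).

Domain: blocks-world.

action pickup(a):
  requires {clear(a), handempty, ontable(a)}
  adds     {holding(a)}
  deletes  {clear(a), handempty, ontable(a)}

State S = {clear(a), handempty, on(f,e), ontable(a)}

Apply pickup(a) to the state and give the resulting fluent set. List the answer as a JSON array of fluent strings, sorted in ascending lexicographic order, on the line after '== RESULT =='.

Progress:
  pre ⊆ S: {clear(a), handempty, ontable(a)} ⊆ S  — applicable
  S \ del = {on(f,e)}
  ∪ add   = {holding(a), on(f,e)}

== RESULT ==
["holding(a)", "on(f,e)"]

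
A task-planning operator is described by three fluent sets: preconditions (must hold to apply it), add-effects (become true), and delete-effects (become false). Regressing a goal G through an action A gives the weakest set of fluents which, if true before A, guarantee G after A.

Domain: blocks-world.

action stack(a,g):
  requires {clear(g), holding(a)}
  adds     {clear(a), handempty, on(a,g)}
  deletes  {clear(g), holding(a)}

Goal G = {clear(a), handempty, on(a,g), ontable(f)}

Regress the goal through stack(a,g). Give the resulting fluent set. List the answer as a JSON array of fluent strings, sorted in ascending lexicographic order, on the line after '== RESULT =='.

Compute (G \ add) ∪ pre:
  G ∩ del = {}  (empty — regression defined)
  G \ add = {clear(a), handempty, on(a,g), ontable(f)} \ {clear(a), handempty, on(a,g)} = {ontable(f)}
  ∪ pre   = {ontable(f)} ∪ {clear(g), holding(a)}
          = {clear(g), holding(a), ontable(f)}

== RESULT ==
["clear(g)", "holding(a)", "ontable(f)"]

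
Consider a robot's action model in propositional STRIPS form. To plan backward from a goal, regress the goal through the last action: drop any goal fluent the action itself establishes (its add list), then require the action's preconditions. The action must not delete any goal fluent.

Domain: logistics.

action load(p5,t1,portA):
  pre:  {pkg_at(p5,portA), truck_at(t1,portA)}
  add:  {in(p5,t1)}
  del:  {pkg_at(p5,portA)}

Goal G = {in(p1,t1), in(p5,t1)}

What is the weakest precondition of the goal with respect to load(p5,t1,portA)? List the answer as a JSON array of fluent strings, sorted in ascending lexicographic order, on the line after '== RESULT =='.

Compute (G \ add) ∪ pre:
  G ∩ del = {}  (empty — regression defined)
  G \ add = {in(p1,t1), in(p5,t1)} \ {in(p5,t1)} = {in(p1,t1)}
  ∪ pre   = {in(p1,t1)} ∪ {pkg_at(p5,portA), truck_at(t1,portA)}
          = {in(p1,t1), pkg_at(p5,portA), truck_at(t1,portA)}

== RESULT ==
["in(p1,t1)", "pkg_at(p5,portA)", "truck_at(t1,portA)"]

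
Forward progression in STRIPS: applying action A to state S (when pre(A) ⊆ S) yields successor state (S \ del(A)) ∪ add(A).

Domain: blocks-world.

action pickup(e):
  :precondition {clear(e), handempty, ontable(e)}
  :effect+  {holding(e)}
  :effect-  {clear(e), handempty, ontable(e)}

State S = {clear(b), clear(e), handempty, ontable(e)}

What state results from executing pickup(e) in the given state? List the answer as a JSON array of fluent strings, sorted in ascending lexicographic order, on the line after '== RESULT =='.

Progress:
  pre ⊆ S: {clear(e), handempty, ontable(e)} ⊆ S  — applicable
  S \ del = {clear(b)}
  ∪ add   = {clear(b), holding(e)}

== RESULT ==
["clear(b)", "holding(e)"]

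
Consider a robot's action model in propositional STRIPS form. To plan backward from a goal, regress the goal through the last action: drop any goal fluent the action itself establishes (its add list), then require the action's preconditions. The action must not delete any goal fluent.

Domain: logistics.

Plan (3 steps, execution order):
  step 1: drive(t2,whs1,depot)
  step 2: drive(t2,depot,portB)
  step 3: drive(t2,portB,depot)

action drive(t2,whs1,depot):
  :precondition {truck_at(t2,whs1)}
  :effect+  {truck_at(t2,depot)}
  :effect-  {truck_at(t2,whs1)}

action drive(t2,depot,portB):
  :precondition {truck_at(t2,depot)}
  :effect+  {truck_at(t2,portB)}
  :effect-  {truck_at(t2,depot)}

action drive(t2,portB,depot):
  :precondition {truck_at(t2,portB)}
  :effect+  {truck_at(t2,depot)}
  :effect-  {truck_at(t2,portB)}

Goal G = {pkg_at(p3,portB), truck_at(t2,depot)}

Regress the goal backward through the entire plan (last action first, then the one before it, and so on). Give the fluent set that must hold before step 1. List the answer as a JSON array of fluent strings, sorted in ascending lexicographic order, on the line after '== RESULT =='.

Regress step by step:
  through step 3 (drive(t2,portB,depot)): drop {truck_at(t2,depot)}, keep {pkg_at(p3,portB)}, require {truck_at(t2,portB)}
    → {pkg_at(p3,portB), truck_at(t2,portB)}
  through step 2 (drive(t2,depot,portB)): drop {truck_at(t2,portB)}, keep {pkg_at(p3,portB)}, require {truck_at(t2,depot)}
    → {pkg_at(p3,portB), truck_at(t2,depot)}
  through step 1 (drive(t2,whs1,depot)): drop {truck_at(t2,depot)}, keep {pkg_at(p3,portB)}, require {truck_at(t2,whs1)}
    → {pkg_at(p3,portB), truck_at(t2,whs1)}

== RESULT ==
["pkg_at(p3,portB)", "truck_at(t2,whs1)"]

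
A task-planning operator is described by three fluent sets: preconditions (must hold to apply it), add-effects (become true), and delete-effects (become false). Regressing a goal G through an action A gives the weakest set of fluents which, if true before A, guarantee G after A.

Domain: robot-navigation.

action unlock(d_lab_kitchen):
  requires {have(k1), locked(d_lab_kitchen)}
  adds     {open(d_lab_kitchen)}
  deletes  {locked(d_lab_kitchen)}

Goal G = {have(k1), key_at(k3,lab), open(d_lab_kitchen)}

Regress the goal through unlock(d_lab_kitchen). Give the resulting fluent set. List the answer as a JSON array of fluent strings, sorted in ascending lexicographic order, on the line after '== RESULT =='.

Compute (G \ add) ∪ pre:
  G ∩ del = {}  (empty — regression defined)
  G \ add = {have(k1), key_at(k3,lab), open(d_lab_kitchen)} \ {open(d_lab_kitchen)} = {have(k1), key_at(k3,lab)}
  ∪ pre   = {have(k1), key_at(k3,lab)} ∪ {have(k1), locked(d_lab_kitchen)}
          = {have(k1), key_at(k3,lab), locked(d_lab_kitchen)}

== RESULT ==
["have(k1)", "key_at(k3,lab)", "locked(d_lab_kitchen)"]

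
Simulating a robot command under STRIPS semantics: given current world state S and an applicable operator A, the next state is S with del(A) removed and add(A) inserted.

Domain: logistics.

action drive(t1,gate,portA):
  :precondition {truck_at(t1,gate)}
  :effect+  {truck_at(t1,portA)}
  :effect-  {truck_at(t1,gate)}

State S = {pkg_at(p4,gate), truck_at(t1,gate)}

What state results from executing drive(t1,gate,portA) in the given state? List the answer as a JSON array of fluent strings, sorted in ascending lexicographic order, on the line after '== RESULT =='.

Progress:
  pre ⊆ S: {truck_at(t1,gate)} ⊆ S  — applicable
  S \ del = {pkg_at(p4,gate)}
  ∪ add   = {pkg_at(p4,gate), truck_at(t1,portA)}

== RESULT ==
["pkg_at(p4,gate)", "truck_at(t1,portA)"]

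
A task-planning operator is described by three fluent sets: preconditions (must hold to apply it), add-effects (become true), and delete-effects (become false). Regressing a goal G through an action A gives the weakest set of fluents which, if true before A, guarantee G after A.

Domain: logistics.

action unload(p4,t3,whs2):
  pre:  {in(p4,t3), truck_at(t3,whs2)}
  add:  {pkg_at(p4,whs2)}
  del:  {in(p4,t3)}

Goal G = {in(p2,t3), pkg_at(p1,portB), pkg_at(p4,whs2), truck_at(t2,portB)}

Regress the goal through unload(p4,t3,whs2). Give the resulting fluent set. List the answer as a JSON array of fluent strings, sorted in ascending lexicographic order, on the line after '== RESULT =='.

Compute (G \ add) ∪ pre:
  G ∩ del = {}  (empty — regression defined)
  G \ add = {in(p2,t3), pkg_at(p1,portB), pkg_at(p4,whs2), truck_at(t2,portB)} \ {pkg_at(p4,whs2)} = {in(p2,t3), pkg_at(p1,portB), truck_at(t2,portB)}
  ∪ pre   = {in(p2,t3), pkg_at(p1,portB), truck_at(t2,portB)} ∪ {in(p4,t3), truck_at(t3,whs2)}
          = {in(p2,t3), in(p4,t3), pkg_at(p1,portB), truck_at(t2,portB), truck_at(t3,whs2)}

== RESULT ==
["in(p2,t3)", "in(p4,t3)", "pkg_at(p1,portB)", "truck_at(t2,portB)", "truck_at(t3,whs2)"]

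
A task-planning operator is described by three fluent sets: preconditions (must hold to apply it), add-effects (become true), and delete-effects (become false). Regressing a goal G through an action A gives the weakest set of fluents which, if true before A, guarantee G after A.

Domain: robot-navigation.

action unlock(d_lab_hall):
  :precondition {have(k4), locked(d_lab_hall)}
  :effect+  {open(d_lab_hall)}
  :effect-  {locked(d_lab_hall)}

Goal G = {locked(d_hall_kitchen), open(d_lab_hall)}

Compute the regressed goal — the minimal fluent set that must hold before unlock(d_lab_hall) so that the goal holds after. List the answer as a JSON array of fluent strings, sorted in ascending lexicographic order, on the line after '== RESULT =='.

Regress:
  G ∩ del = {}  (empty — regression defined)
  G \ add = {locked(d_hall_kitchen), open(d_lab_hall)} \ {open(d_lab_hall)} = {locked(d_hall_kitchen)}
  ∪ pre   = {locked(d_hall_kitchen)} ∪ {have(k4), locked(d_lab_hall)}
          = {have(k4), locked(d_hall_kitchen), locked(d_lab_hall)}

== RESULT ==
["have(k4)", "locked(d_hall_kitchen)", "locked(d_lab_hall)"]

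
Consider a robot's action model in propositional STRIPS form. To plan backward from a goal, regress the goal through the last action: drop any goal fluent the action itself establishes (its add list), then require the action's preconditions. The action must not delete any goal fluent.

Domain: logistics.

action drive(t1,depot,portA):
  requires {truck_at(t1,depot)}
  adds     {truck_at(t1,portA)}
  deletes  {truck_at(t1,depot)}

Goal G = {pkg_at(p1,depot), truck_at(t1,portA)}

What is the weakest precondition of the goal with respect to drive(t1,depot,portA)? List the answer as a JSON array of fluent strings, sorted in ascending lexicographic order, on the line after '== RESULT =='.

Compute (G \ add) ∪ pre:
  G ∩ del = {}  (empty — regression defined)
  G \ add = {pkg_at(p1,depot), truck_at(t1,portA)} \ {truck_at(t1,portA)} = {pkg_at(p1,depot)}
  ∪ pre   = {pkg_at(p1,depot)} ∪ {truck_at(t1,depot)}
          = {pkg_at(p1,depot), truck_at(t1,depot)}

== RESULT ==
["pkg_at(p1,depot)", "truck_at(t1,depot)"]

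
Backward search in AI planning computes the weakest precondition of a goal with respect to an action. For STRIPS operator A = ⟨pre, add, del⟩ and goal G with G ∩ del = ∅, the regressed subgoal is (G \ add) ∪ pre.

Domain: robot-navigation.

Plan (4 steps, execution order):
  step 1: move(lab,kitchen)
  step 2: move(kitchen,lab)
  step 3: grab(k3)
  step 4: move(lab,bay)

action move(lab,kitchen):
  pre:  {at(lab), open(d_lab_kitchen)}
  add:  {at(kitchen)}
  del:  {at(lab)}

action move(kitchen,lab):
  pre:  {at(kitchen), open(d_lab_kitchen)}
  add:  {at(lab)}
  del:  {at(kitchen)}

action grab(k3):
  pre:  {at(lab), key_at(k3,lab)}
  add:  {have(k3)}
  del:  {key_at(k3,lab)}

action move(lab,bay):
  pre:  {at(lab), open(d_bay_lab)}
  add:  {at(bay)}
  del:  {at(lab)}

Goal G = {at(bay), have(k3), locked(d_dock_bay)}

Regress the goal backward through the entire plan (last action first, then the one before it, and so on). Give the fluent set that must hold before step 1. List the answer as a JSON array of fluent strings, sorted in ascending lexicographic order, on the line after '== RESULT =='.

Work backward from the goal:
  through step 4 (move(lab,bay)): drop {at(bay)}, keep {have(k3), locked(d_dock_bay)}, require {at(lab), open(d_bay_lab)}
    → {at(lab), have(k3), locked(d_dock_bay), open(d_bay_lab)}
  through step 3 (grab(k3)): drop {have(k3)}, keep {at(lab), locked(d_dock_bay), open(d_bay_lab)}, require {at(lab), key_at(k3,lab)}
    → {at(lab), key_at(k3,lab), locked(d_dock_bay), open(d_bay_lab)}
  through step 2 (move(kitchen,lab)): drop {at(lab)}, keep {key_at(k3,lab), locked(d_dock_bay), open(d_bay_lab)}, require {at(kitchen), open(d_lab_kitchen)}
    → {at(kitchen), key_at(k3,lab), locked(d_dock_bay), open(d_bay_lab), open(d_lab_kitchen)}
  through step 1 (move(lab,kitchen)): drop {at(kitchen)}, keep {key_at(k3,lab), locked(d_dock_bay), open(d_bay_lab), open(d_lab_kitchen)}, require {at(lab), open(d_lab_kitchen)}
    → {at(lab), key_at(k3,lab), locked(d_dock_bay), open(d_bay_lab), open(d_lab_kitchen)}

== RESULT ==
["at(lab)", "key_at(k3,lab)", "locked(d_dock_bay)", "open(d_bay_lab)", "open(d_lab_kitchen)"]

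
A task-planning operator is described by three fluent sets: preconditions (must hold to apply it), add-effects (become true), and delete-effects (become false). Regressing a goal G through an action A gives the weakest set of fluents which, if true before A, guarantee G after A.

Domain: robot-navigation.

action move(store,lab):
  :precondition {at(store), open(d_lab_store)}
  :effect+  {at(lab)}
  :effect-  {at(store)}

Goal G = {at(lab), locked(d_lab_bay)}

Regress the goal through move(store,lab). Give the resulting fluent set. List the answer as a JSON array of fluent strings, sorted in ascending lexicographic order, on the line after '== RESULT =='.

Compute (G \ add) ∪ pre:
  G ∩ del = {}  (empty — regression defined)
  G \ add = {at(lab), locked(d_lab_bay)} \ {at(lab)} = {locked(d_lab_bay)}
  ∪ pre   = {locked(d_lab_bay)} ∪ {at(store), open(d_lab_store)}
          = {at(store), locked(d_lab_bay), open(d_lab_store)}

== RESULT ==
["at(store)", "locked(d_lab_bay)", "open(d_lab_store)"]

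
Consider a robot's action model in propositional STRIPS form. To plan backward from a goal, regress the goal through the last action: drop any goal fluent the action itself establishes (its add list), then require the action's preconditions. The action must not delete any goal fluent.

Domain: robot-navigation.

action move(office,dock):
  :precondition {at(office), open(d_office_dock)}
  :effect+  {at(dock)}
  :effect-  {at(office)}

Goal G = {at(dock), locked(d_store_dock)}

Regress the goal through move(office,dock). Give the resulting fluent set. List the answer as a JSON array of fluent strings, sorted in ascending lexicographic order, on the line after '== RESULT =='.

Regress:
  G ∩ del = {}  (empty — regression defined)
  G \ add = {at(dock), locked(d_store_dock)} \ {at(dock)} = {locked(d_store_dock)}
  ∪ pre   = {locked(d_store_dock)} ∪ {at(office), open(d_office_dock)}
          = {at(office), locked(d_store_dock), open(d_office_dock)}

== RESULT ==
["at(office)", "locked(d_store_dock)", "open(d_office_dock)"]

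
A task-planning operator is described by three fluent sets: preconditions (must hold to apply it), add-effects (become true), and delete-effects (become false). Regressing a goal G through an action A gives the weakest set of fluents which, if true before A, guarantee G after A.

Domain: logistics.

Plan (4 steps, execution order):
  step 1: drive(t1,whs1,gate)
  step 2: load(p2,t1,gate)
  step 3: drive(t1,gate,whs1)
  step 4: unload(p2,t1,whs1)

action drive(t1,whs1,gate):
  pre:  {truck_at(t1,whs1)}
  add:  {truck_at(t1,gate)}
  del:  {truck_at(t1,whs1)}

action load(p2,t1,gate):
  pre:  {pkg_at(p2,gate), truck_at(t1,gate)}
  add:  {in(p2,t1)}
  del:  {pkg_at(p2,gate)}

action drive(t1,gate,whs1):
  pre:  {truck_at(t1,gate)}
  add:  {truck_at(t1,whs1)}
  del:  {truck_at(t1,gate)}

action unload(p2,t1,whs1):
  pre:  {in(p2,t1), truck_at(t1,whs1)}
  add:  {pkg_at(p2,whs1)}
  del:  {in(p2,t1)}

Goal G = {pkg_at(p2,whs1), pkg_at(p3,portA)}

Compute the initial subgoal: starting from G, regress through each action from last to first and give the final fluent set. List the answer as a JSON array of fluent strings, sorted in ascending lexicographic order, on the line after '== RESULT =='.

Regress step by step:
  through step 4 (unload(p2,t1,whs1)): drop {pkg_at(p2,whs1)}, keep {pkg_at(p3,portA)}, require {in(p2,t1), truck_at(t1,whs1)}
    → {in(p2,t1), pkg_at(p3,portA), truck_at(t1,whs1)}
  through step 3 (drive(t1,gate,whs1)): drop {truck_at(t1,whs1)}, keep {in(p2,t1), pkg_at(p3,portA)}, require {truck_at(t1,gate)}
    → {in(p2,t1), pkg_at(p3,portA), truck_at(t1,gate)}
  through step 2 (load(p2,t1,gate)): drop {in(p2,t1)}, keep {pkg_at(p3,portA), truck_at(t1,gate)}, require {pkg_at(p2,gate), truck_at(t1,gate)}
    → {pkg_at(p2,gate), pkg_at(p3,portA), truck_at(t1,gate)}
  through step 1 (drive(t1,whs1,gate)): drop {truck_at(t1,gate)}, keep {pkg_at(p2,gate), pkg_at(p3,portA)}, require {truck_at(t1,whs1)}
    → {pkg_at(p2,gate), pkg_at(p3,portA), truck_at(t1,whs1)}

== RESULT ==
["pkg_at(p2,gate)", "pkg_at(p3,portA)", "truck_at(t1,whs1)"]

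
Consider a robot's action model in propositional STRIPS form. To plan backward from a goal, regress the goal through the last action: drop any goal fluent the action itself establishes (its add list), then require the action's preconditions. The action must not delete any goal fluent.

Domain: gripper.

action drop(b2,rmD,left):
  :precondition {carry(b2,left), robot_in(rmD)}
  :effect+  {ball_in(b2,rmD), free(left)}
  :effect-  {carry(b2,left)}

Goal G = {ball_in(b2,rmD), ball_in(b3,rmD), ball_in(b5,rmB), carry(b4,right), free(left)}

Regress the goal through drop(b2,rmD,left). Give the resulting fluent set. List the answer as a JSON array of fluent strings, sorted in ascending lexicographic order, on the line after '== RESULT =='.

Compute (G \ add) ∪ pre:
  G ∩ del = {}  (empty — regression defined)
  G \ add = {ball_in(b2,rmD), ball_in(b3,rmD), ball_in(b5,rmB), carry(b4,right), free(left)} \ {ball_in(b2,rmD), free(left)} = {ball_in(b3,rmD), ball_in(b5,rmB), carry(b4,right)}
  ∪ pre   = {ball_in(b3,rmD), ball_in(b5,rmB), carry(b4,right)} ∪ {carry(b2,left), robot_in(rmD)}
          = {ball_in(b3,rmD), ball_in(b5,rmB), carry(b2,left), carry(b4,right), robot_in(rmD)}

== RESULT ==
["ball_in(b3,rmD)", "ball_in(b5,rmB)", "carry(b2,left)", "carry(b4,right)", "robot_in(rmD)"]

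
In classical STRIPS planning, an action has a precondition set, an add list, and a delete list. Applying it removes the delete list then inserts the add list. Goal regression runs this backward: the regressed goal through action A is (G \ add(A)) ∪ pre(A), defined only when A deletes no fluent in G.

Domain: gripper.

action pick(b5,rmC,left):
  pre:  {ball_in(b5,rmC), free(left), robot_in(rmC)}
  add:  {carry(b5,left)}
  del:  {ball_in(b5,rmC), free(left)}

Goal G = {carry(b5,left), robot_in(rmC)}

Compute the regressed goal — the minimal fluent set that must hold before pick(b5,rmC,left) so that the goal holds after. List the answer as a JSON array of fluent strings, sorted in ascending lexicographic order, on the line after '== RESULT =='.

Regress:
  G ∩ del = {}  (empty — regression defined)
  G \ add = {carry(b5,left), robot_in(rmC)} \ {carry(b5,left)} = {robot_in(rmC)}
  ∪ pre   = {robot_in(rmC)} ∪ {ball_in(b5,rmC), free(left), robot_in(rmC)}
          = {ball_in(b5,rmC), free(left), robot_in(rmC)}

== RESULT ==
["ball_in(b5,rmC)", "free(left)", "robot_in(rmC)"]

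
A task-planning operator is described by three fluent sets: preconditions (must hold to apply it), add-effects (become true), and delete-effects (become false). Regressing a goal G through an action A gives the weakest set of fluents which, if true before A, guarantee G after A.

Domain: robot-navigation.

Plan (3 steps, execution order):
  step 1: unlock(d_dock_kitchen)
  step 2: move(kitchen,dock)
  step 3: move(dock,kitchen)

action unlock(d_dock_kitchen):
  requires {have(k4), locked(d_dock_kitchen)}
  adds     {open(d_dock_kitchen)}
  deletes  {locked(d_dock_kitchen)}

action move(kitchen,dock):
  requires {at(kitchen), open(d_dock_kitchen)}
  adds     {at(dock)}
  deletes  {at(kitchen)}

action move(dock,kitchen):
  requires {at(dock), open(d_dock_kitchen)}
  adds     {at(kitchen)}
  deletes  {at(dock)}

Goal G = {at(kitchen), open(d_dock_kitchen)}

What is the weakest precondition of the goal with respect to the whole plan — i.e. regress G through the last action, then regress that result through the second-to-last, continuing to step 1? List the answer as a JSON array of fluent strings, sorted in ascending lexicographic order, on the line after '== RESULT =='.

Regress step by step:
  through step 3 (move(dock,kitchen)): drop {at(kitchen)}, keep {open(d_dock_kitchen)}, require {at(dock), open(d_dock_kitchen)}
    → {at(dock), open(d_dock_kitchen)}
  through step 2 (move(kitchen,dock)): drop {at(dock)}, keep {open(d_dock_kitchen)}, require {at(kitchen), open(d_dock_kitchen)}
    → {at(kitchen), open(d_dock_kitchen)}
  through step 1 (unlock(d_dock_kitchen)): drop {open(d_dock_kitchen)}, keep {at(kitchen)}, require {have(k4), locked(d_dock_kitchen)}
    → {at(kitchen), have(k4), locked(d_dock_kitchen)}

== RESULT ==
["at(kitchen)", "have(k4)", "locked(d_dock_kitchen)"]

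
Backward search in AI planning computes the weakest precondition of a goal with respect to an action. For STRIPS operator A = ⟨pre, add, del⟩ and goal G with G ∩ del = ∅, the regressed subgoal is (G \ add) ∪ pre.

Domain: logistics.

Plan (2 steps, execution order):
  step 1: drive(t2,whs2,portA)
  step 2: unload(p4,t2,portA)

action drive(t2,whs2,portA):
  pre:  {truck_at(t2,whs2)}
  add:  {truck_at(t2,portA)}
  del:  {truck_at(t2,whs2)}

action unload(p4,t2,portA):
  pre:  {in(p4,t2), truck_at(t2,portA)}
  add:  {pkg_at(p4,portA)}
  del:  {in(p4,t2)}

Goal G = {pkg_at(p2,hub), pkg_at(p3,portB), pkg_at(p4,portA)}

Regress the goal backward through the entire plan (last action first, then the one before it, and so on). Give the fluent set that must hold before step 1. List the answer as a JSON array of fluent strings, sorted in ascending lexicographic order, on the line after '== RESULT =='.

Work backward from the goal:
  through step 2 (unload(p4,t2,portA)): drop {pkg_at(p4,portA)}, keep {pkg_at(p2,hub), pkg_at(p3,portB)}, require {in(p4,t2), truck_at(t2,portA)}
    → {in(p4,t2), pkg_at(p2,hub), pkg_at(p3,portB), truck_at(t2,portA)}
  through step 1 (drive(t2,whs2,portA)): drop {truck_at(t2,portA)}, keep {in(p4,t2), pkg_at(p2,hub), pkg_at(p3,portB)}, require {truck_at(t2,whs2)}
    → {in(p4,t2), pkg_at(p2,hub), pkg_at(p3,portB), truck_at(t2,whs2)}

== RESULT ==
["in(p4,t2)", "pkg_at(p2,hub)", "pkg_at(p3,portB)", "truck_at(t2,whs2)"]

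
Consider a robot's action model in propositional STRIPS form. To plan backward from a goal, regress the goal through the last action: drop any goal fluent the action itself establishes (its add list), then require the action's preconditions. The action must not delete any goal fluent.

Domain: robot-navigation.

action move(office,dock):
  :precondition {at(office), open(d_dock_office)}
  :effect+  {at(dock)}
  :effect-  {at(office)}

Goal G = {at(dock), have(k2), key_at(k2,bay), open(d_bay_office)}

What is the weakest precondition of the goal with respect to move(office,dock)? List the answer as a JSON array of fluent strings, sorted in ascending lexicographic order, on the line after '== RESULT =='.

Compute (G \ add) ∪ pre:
  G ∩ del = {}  (empty — regression defined)
  G \ add = {at(dock), have(k2), key_at(k2,bay), open(d_bay_office)} \ {at(dock)} = {have(k2), key_at(k2,bay), open(d_bay_office)}
  ∪ pre   = {have(k2), key_at(k2,bay), open(d_bay_office)} ∪ {at(office), open(d_dock_office)}
          = {at(office), have(k2), key_at(k2,bay), open(d_bay_office), open(d_dock_office)}

== RESULT ==
["at(office)", "have(k2)", "key_at(k2,bay)", "open(d_bay_office)", "open(d_dock_office)"]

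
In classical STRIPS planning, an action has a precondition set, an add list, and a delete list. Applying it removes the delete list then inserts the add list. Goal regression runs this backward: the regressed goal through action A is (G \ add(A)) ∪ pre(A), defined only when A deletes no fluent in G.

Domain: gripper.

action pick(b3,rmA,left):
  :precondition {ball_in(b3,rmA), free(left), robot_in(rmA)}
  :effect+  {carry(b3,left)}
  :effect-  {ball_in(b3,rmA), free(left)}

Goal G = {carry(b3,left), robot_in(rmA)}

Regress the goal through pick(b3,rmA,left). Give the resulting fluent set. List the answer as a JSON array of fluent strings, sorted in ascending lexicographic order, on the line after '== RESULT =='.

Compute (G \ add) ∪ pre:
  G ∩ del = {}  (empty — regression defined)
  G \ add = {carry(b3,left), robot_in(rmA)} \ {carry(b3,left)} = {robot_in(rmA)}
  ∪ pre   = {robot_in(rmA)} ∪ {ball_in(b3,rmA), free(left), robot_in(rmA)}
          = {ball_in(b3,rmA), free(left), robot_in(rmA)}

== RESULT ==
["ball_in(b3,rmA)", "free(left)", "robot_in(rmA)"]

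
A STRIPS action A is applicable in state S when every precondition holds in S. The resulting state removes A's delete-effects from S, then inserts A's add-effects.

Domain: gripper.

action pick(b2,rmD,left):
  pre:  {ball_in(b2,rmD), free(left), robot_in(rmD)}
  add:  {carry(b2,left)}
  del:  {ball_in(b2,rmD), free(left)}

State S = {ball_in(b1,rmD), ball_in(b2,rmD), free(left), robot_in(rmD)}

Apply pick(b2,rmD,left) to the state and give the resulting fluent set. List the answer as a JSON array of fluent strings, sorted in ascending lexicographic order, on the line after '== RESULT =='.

Compute (S \ del) ∪ add:
  pre ⊆ S: {ball_in(b2,rmD), free(left), robot_in(rmD)} ⊆ S  — applicable
  S \ del = {ball_in(b1,rmD), robot_in(rmD)}
  ∪ add   = {ball_in(b1,rmD), carry(b2,left), robot_in(rmD)}

== RESULT ==
["ball_in(b1,rmD)", "carry(b2,left)", "robot_in(rmD)"]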